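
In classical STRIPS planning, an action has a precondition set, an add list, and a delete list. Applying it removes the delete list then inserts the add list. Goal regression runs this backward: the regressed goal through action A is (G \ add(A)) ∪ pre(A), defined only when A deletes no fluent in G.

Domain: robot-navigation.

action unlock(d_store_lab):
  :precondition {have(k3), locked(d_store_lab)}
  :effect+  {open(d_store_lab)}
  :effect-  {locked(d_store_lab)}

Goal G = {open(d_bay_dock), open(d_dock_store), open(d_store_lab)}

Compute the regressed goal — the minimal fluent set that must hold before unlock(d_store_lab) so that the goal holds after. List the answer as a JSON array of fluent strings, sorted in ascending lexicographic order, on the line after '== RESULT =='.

Regress:
  G ∩ del = {}  (empty — regression defined)
  G \ add = {open(d_bay_dock), open(d_dock_store), open(d_store_lab)} \ {open(d_store_lab)} = {open(d_bay_dock), open(d_dock_store)}
  ∪ pre   = {open(d_bay_dock), open(d_dock_store)} ∪ {have(k3), locked(d_store_lab)}
          = {have(k3), locked(d_store_lab), open(d_bay_dock), open(d_dock_store)}

== RESULT ==
["have(k3)", "locked(d_store_lab)", "open(d_bay_dock)", "open(d_dock_store)"]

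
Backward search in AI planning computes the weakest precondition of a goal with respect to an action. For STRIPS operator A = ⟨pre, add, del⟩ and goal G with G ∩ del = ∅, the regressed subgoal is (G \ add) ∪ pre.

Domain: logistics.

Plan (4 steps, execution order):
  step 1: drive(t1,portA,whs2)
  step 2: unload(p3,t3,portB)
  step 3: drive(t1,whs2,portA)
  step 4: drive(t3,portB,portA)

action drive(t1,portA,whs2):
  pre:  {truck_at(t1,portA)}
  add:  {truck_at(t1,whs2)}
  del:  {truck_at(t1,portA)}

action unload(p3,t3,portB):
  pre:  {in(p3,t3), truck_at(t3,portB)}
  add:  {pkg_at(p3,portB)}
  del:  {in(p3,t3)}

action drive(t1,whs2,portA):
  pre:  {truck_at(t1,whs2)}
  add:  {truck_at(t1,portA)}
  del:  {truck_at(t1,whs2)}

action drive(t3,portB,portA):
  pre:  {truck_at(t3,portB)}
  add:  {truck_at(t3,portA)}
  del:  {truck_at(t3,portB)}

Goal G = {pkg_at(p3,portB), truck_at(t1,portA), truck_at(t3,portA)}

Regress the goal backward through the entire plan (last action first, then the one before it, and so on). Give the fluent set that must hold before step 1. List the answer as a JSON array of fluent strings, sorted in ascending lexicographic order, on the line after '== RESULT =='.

Regress step by step:
  through step 4 (drive(t3,portB,portA)): drop {truck_at(t3,portA)}, keep {pkg_at(p3,portB), truck_at(t1,portA)}, require {truck_at(t3,portB)}
    → {pkg_at(p3,portB), truck_at(t1,portA), truck_at(t3,portB)}
  through step 3 (drive(t1,whs2,portA)): drop {truck_at(t1,portA)}, keep {pkg_at(p3,portB), truck_at(t3,portB)}, require {truck_at(t1,whs2)}
    → {pkg_at(p3,portB), truck_at(t1,whs2), truck_at(t3,portB)}
  through step 2 (unload(p3,t3,portB)): drop {pkg_at(p3,portB)}, keep {truck_at(t1,whs2), truck_at(t3,portB)}, require {in(p3,t3), truck_at(t3,portB)}
    → {in(p3,t3), truck_at(t1,whs2), truck_at(t3,portB)}
  through step 1 (drive(t1,portA,whs2)): drop {truck_at(t1,whs2)}, keep {in(p3,t3), truck_at(t3,portB)}, require {truck_at(t1,portA)}
    → {in(p3,t3), truck_at(t1,portA), truck_at(t3,portB)}

== RESULT ==
["in(p3,t3)", "truck_at(t1,portA)", "truck_at(t3,portB)"]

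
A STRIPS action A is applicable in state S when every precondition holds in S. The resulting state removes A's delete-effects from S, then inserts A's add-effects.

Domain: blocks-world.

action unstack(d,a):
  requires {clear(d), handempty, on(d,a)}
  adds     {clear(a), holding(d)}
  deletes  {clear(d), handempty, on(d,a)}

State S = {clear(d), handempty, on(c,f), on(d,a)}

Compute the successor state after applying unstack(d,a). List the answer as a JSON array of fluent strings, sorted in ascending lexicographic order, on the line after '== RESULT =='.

Compute (S \ del) ∪ add:
  pre ⊆ S: {clear(d), handempty, on(d,a)} ⊆ S  — applicable
  S \ del = {on(c,f)}
  ∪ add   = {clear(a), holding(d), on(c,f)}

== RESULT ==
["clear(a)", "holding(d)", "on(c,f)"]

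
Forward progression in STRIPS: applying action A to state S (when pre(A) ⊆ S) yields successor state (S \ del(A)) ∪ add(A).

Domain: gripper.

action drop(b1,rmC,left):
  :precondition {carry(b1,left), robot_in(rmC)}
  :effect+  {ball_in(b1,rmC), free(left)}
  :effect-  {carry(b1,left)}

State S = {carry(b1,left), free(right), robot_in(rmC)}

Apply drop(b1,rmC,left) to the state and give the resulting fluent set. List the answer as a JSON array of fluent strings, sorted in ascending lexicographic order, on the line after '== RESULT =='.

Progress:
  pre ⊆ S: {carry(b1,left), robot_in(rmC)} ⊆ S  — applicable
  S \ del = {free(right), robot_in(rmC)}
  ∪ add   = {ball_in(b1,rmC), free(left), free(right), robot_in(rmC)}

== RESULT ==
["ball_in(b1,rmC)", "free(left)", "free(right)", "robot_in(rmC)"]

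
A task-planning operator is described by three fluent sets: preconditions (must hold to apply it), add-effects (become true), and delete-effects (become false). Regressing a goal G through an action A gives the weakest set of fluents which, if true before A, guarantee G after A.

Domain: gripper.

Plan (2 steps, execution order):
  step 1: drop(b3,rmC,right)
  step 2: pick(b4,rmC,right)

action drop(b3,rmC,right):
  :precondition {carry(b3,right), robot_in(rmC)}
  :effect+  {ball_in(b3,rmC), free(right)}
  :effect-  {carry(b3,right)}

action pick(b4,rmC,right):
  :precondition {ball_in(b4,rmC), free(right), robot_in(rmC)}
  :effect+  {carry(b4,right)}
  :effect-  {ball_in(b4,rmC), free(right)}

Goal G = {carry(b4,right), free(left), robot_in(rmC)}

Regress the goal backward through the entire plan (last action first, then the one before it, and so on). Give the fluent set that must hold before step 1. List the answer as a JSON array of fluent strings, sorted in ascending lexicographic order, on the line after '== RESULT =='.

Work backward from the goal:
  through step 2 (pick(b4,rmC,right)): drop {carry(b4,right)}, keep {free(left), robot_in(rmC)}, require {ball_in(b4,rmC), free(right), robot_in(rmC)}
    → {ball_in(b4,rmC), free(left), free(right), robot_in(rmC)}
  through step 1 (drop(b3,rmC,right)): drop {free(right)}, keep {ball_in(b4,rmC), free(left), robot_in(rmC)}, require {carry(b3,right), robot_in(rmC)}
    → {ball_in(b4,rmC), carry(b3,right), free(left), robot_in(rmC)}

== RESULT ==
["ball_in(b4,rmC)", "carry(b3,right)", "free(left)", "robot_in(rmC)"]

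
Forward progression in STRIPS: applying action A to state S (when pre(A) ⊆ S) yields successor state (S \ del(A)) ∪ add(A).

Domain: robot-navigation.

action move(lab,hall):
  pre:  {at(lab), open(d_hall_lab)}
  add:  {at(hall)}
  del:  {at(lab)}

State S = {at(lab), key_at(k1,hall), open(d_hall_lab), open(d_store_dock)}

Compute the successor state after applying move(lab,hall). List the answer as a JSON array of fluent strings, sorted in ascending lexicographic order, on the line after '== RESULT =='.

Compute (S \ del) ∪ add:
  pre ⊆ S: {at(lab), open(d_hall_lab)} ⊆ S  — applicable
  S \ del = {key_at(k1,hall), open(d_hall_lab), open(d_store_dock)}
  ∪ add   = {at(hall), key_at(k1,hall), open(d_hall_lab), open(d_store_dock)}

== RESULT ==
["at(hall)", "key_at(k1,hall)", "open(d_hall_lab)", "open(d_store_dock)"]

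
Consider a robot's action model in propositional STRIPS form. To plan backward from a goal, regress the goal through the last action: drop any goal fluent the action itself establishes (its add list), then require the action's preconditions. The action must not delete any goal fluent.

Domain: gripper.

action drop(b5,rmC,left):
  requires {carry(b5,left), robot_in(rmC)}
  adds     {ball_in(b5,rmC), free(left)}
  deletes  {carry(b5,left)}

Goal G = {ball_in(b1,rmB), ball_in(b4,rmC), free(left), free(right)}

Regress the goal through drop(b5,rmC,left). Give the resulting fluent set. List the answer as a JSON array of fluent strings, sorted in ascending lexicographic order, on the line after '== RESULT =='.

Regress:
  G ∩ del = {}  (empty — regression defined)
  G \ add = {ball_in(b1,rmB), ball_in(b4,rmC), free(left), free(right)} \ {ball_in(b5,rmC), free(left)} = {ball_in(b1,rmB), ball_in(b4,rmC), free(right)}
  ∪ pre   = {ball_in(b1,rmB), ball_in(b4,rmC), free(right)} ∪ {carry(b5,left), robot_in(rmC)}
          = {ball_in(b1,rmB), ball_in(b4,rmC), carry(b5,left), free(right), robot_in(rmC)}

== RESULT ==
["ball_in(b1,rmB)", "ball_in(b4,rmC)", "carry(b5,left)", "free(right)", "robot_in(rmC)"]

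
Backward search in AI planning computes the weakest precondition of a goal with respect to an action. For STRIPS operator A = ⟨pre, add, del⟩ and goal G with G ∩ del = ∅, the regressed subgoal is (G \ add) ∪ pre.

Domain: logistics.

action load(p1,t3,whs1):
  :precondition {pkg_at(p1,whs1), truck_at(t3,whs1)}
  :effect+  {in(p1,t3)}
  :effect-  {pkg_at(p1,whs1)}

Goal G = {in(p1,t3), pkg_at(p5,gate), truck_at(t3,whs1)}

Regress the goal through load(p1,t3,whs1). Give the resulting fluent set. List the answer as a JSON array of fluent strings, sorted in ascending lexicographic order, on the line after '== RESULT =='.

Compute (G \ add) ∪ pre:
  G ∩ del = {}  (empty — regression defined)
  G \ add = {in(p1,t3), pkg_at(p5,gate), truck_at(t3,whs1)} \ {in(p1,t3)} = {pkg_at(p5,gate), truck_at(t3,whs1)}
  ∪ pre   = {pkg_at(p5,gate), truck_at(t3,whs1)} ∪ {pkg_at(p1,whs1), truck_at(t3,whs1)}
          = {pkg_at(p1,whs1), pkg_at(p5,gate), truck_at(t3,whs1)}

== RESULT ==
["pkg_at(p1,whs1)", "pkg_at(p5,gate)", "truck_at(t3,whs1)"]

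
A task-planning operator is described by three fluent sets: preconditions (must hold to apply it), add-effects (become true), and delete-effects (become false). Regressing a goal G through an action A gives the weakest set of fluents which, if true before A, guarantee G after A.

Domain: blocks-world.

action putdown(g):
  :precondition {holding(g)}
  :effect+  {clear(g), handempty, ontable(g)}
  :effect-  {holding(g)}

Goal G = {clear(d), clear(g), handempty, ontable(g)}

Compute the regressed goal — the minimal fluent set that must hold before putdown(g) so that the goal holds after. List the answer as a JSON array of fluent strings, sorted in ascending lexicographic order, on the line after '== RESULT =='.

Compute (G \ add) ∪ pre:
  G ∩ del = {}  (empty — regression defined)
  G \ add = {clear(d), clear(g), handempty, ontable(g)} \ {clear(g), handempty, ontable(g)} = {clear(d)}
  ∪ pre   = {clear(d)} ∪ {holding(g)}
          = {clear(d), holding(g)}

== RESULT ==
["clear(d)", "holding(g)"]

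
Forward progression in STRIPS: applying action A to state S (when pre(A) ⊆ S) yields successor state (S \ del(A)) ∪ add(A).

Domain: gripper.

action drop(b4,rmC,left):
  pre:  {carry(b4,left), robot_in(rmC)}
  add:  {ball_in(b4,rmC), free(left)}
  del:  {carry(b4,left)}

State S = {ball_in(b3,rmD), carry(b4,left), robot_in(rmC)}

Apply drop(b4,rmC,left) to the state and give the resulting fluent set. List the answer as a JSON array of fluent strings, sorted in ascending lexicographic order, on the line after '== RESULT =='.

Compute (S \ del) ∪ add:
  pre ⊆ S: {carry(b4,left), robot_in(rmC)} ⊆ S  — applicable
  S \ del = {ball_in(b3,rmD), robot_in(rmC)}
  ∪ add   = {ball_in(b3,rmD), ball_in(b4,rmC), free(left), robot_in(rmC)}

== RESULT ==
["ball_in(b3,rmD)", "ball_in(b4,rmC)", "free(left)", "robot_in(rmC)"]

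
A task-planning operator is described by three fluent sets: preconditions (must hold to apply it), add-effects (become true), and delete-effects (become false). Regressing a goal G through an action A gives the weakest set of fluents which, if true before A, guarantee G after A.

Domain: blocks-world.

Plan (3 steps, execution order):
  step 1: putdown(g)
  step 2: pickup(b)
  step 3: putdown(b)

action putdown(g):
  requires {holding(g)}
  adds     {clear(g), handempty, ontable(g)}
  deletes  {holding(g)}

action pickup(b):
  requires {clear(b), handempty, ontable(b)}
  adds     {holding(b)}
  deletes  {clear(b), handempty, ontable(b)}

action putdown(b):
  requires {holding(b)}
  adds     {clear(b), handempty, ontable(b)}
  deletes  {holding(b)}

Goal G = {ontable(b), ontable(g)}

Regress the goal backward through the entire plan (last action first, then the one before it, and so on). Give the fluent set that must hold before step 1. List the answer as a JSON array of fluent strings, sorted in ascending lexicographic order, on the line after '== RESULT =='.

Regress step by step:
  through step 3 (putdown(b)): drop {ontable(b)}, keep {ontable(g)}, require {holding(b)}
    → {holding(b), ontable(g)}
  through step 2 (pickup(b)): drop {holding(b)}, keep {ontable(g)}, require {clear(b), handempty, ontable(b)}
    → {clear(b), handempty, ontable(b), ontable(g)}
  through step 1 (putdown(g)): drop {handempty, ontable(g)}, keep {clear(b), ontable(b)}, require {holding(g)}
    → {clear(b), holding(g), ontable(b)}

== RESULT ==
["clear(b)", "holding(g)", "ontable(b)"]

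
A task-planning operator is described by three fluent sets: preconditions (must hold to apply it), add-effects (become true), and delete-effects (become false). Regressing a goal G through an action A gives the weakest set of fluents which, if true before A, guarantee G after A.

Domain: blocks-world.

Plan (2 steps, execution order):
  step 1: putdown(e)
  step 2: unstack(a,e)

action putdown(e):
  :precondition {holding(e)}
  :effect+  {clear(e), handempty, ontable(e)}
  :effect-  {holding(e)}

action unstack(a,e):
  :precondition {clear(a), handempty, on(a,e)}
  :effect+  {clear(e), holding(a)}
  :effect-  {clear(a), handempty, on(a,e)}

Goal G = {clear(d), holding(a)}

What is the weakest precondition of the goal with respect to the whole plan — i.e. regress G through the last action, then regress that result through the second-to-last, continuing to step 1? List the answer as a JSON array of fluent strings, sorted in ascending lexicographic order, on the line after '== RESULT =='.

Work backward from the goal:
  through step 2 (unstack(a,e)): drop {holding(a)}, keep {clear(d)}, require {clear(a), handempty, on(a,e)}
    → {clear(a), clear(d), handempty, on(a,e)}
  through step 1 (putdown(e)): drop {handempty}, keep {clear(a), clear(d), on(a,e)}, require {holding(e)}
    → {clear(a), clear(d), holding(e), on(a,e)}

== RESULT ==
["clear(a)", "clear(d)", "holding(e)", "on(a,e)"]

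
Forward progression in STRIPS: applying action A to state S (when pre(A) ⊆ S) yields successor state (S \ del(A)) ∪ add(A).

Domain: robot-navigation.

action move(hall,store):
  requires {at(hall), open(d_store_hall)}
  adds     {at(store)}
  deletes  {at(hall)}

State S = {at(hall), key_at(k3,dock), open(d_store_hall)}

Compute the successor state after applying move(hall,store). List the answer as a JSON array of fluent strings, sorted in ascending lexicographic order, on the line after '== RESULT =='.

Compute (S \ del) ∪ add:
  pre ⊆ S: {at(hall), open(d_store_hall)} ⊆ S  — applicable
  S \ del = {key_at(k3,dock), open(d_store_hall)}
  ∪ add   = {at(store), key_at(k3,dock), open(d_store_hall)}

== RESULT ==
["at(store)", "key_at(k3,dock)", "open(d_store_hall)"]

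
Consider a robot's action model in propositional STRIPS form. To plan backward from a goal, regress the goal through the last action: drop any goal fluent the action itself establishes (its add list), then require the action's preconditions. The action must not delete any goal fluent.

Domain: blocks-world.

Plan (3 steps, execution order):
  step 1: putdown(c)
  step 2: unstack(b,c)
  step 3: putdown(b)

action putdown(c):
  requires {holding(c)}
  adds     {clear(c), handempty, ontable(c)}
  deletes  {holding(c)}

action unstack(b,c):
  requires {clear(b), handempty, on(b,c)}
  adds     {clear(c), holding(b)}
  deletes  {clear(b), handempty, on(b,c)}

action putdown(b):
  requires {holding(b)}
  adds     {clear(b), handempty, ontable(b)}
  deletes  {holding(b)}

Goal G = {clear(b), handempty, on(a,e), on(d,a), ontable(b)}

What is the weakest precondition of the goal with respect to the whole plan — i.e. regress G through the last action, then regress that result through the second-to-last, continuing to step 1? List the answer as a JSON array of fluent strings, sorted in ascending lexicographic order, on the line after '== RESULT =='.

Work backward from the goal:
  through step 3 (putdown(b)): drop {clear(b), handempty, ontable(b)}, keep {on(a,e), on(d,a)}, require {holding(b)}
    → {holding(b), on(a,e), on(d,a)}
  through step 2 (unstack(b,c)): drop {holding(b)}, keep {on(a,e), on(d,a)}, require {clear(b), handempty, on(b,c)}
    → {clear(b), handempty, on(a,e), on(b,c), on(d,a)}
  through step 1 (putdown(c)): drop {handempty}, keep {clear(b), on(a,e), on(b,c), on(d,a)}, require {holding(c)}
    → {clear(b), holding(c), on(a,e), on(b,c), on(d,a)}

== RESULT ==
["clear(b)", "holding(c)", "on(a,e)", "on(b,c)", "on(d,a)"]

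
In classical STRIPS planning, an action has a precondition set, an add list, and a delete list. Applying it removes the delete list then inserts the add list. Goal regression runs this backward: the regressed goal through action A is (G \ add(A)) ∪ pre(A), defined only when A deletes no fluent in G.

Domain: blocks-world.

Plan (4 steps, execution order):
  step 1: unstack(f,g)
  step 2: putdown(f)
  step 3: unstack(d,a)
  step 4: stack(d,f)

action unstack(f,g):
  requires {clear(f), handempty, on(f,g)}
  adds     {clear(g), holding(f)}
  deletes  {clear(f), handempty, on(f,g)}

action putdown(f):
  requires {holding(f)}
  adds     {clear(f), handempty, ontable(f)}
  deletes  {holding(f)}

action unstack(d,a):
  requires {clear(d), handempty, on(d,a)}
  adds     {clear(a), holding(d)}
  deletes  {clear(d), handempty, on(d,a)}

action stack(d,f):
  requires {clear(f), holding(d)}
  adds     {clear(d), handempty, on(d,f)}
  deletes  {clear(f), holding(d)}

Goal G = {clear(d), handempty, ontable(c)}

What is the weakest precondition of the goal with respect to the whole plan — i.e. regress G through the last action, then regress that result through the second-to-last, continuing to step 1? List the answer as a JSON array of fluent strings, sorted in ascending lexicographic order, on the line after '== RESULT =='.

Regress step by step:
  through step 4 (stack(d,f)): drop {clear(d), handempty}, keep {ontable(c)}, require {clear(f), holding(d)}
    → {clear(f), holding(d), ontable(c)}
  through step 3 (unstack(d,a)): drop {holding(d)}, keep {clear(f), ontable(c)}, require {clear(d), handempty, on(d,a)}
    → {clear(d), clear(f), handempty, on(d,a), ontable(c)}
  through step 2 (putdown(f)): drop {clear(f), handempty}, keep {clear(d), on(d,a), ontable(c)}, require {holding(f)}
    → {clear(d), holding(f), on(d,a), ontable(c)}
  through step 1 (unstack(f,g)): drop {holding(f)}, keep {clear(d), on(d,a), ontable(c)}, require {clear(f), handempty, on(f,g)}
    → {clear(d), clear(f), handempty, on(d,a), on(f,g), ontable(c)}

== RESULT ==
["clear(d)", "clear(f)", "handempty", "on(d,a)", "on(f,g)", "ontable(c)"]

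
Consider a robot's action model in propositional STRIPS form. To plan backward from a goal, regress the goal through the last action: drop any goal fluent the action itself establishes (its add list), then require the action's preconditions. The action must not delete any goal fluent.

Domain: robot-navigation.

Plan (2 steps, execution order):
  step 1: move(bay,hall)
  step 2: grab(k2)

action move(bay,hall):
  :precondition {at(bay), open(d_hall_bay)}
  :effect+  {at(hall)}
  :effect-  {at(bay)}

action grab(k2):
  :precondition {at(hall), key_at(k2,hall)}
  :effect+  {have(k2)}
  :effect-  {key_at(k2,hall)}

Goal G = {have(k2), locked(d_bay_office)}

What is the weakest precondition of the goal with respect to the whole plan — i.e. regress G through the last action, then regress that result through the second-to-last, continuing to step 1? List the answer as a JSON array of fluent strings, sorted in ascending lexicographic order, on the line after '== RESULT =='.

Regress step by step:
  through step 2 (grab(k2)): drop {have(k2)}, keep {locked(d_bay_office)}, require {at(hall), key_at(k2,hall)}
    → {at(hall), key_at(k2,hall), locked(d_bay_office)}
  through step 1 (move(bay,hall)): drop {at(hall)}, keep {key_at(k2,hall), locked(d_bay_office)}, require {at(bay), open(d_hall_bay)}
    → {at(bay), key_at(k2,hall), locked(d_bay_office), open(d_hall_bay)}

== RESULT ==
["at(bay)", "key_at(k2,hall)", "locked(d_bay_office)", "open(d_hall_bay)"]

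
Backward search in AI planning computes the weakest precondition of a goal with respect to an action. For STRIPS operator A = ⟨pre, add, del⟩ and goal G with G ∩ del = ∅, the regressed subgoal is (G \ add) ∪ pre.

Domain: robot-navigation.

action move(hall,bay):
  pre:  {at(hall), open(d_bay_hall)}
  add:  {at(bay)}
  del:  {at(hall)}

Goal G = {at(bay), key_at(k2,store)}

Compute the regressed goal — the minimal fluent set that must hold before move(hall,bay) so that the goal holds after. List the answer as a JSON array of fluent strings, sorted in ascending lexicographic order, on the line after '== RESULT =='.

Regress:
  G ∩ del = {}  (empty — regression defined)
  G \ add = {at(bay), key_at(k2,store)} \ {at(bay)} = {key_at(k2,store)}
  ∪ pre   = {key_at(k2,store)} ∪ {at(hall), open(d_bay_hall)}
          = {at(hall), key_at(k2,store), open(d_bay_hall)}

== RESULT ==
["at(hall)", "key_at(k2,store)", "open(d_bay_hall)"]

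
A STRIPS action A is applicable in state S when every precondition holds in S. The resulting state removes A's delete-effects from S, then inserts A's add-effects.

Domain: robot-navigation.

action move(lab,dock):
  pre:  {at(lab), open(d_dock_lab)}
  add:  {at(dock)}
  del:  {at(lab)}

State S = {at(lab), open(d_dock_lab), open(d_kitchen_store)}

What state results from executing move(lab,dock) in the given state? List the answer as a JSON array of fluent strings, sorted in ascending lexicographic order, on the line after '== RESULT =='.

Compute (S \ del) ∪ add:
  pre ⊆ S: {at(lab), open(d_dock_lab)} ⊆ S  — applicable
  S \ del = {open(d_dock_lab), open(d_kitchen_store)}
  ∪ add   = {at(dock), open(d_dock_lab), open(d_kitchen_store)}

== RESULT ==
["at(dock)", "open(d_dock_lab)", "open(d_kitchen_store)"]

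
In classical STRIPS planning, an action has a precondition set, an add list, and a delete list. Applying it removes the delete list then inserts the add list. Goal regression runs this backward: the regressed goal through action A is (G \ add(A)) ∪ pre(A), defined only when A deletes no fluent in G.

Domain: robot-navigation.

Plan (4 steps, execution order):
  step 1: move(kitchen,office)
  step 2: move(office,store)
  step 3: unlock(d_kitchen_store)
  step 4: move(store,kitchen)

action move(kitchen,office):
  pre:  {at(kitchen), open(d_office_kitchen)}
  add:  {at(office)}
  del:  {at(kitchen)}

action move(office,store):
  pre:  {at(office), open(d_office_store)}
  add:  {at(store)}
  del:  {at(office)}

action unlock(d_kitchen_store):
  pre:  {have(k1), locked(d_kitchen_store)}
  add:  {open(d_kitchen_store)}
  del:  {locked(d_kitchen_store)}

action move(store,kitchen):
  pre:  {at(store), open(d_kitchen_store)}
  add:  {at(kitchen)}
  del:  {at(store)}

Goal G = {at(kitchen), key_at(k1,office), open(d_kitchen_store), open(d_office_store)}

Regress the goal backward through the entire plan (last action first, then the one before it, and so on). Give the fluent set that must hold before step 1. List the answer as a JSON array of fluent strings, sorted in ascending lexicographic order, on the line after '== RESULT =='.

Work backward from the goal:
  through step 4 (move(store,kitchen)): drop {at(kitchen)}, keep {key_at(k1,office), open(d_kitchen_store), open(d_office_store)}, require {at(store), open(d_kitchen_store)}
    → {at(store), key_at(k1,office), open(d_kitchen_store), open(d_office_store)}
  through step 3 (unlock(d_kitchen_store)): drop {open(d_kitchen_store)}, keep {at(store), key_at(k1,office), open(d_office_store)}, require {have(k1), locked(d_kitchen_store)}
    → {at(store), have(k1), key_at(k1,office), locked(d_kitchen_store), open(d_office_store)}
  through step 2 (move(office,store)): drop {at(store)}, keep {have(k1), key_at(k1,office), locked(d_kitchen_store), open(d_office_store)}, require {at(office), open(d_office_store)}
    → {at(office), have(k1), key_at(k1,office), locked(d_kitchen_store), open(d_office_store)}
  through step 1 (move(kitchen,office)): drop {at(office)}, keep {have(k1), key_at(k1,office), locked(d_kitchen_store), open(d_office_store)}, require {at(kitchen), open(d_office_kitchen)}
    → {at(kitchen), have(k1), key_at(k1,office), locked(d_kitchen_store), open(d_office_kitchen), open(d_office_store)}

== RESULT ==
["at(kitchen)", "have(k1)", "key_at(k1,office)", "locked(d_kitchen_store)", "open(d_office_kitchen)", "open(d_office_store)"]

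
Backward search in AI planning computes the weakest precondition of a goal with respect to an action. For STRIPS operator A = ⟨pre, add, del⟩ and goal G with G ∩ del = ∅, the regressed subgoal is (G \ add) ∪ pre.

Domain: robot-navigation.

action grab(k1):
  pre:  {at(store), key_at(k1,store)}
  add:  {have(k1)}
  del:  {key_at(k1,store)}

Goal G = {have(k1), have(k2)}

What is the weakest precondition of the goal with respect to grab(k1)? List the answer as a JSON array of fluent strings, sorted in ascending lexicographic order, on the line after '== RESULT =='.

Regress:
  G ∩ del = {}  (empty — regression defined)
  G \ add = {have(k1), have(k2)} \ {have(k1)} = {have(k2)}
  ∪ pre   = {have(k2)} ∪ {at(store), key_at(k1,store)}
          = {at(store), have(k2), key_at(k1,store)}

== RESULT ==
["at(store)", "have(k2)", "key_at(k1,store)"]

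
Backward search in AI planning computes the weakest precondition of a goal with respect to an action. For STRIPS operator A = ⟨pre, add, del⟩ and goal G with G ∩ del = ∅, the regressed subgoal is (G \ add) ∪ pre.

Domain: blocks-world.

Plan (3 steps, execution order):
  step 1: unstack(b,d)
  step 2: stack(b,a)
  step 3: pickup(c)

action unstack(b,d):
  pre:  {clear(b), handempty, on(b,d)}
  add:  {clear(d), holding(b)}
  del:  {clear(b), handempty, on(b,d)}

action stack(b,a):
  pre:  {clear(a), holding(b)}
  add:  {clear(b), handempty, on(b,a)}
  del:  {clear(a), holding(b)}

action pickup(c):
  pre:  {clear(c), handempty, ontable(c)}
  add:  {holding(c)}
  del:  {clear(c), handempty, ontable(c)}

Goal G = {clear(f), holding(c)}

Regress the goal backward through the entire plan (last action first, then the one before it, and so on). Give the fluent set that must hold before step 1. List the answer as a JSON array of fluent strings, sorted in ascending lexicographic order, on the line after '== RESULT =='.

Work backward from the goal:
  through step 3 (pickup(c)): drop {holding(c)}, keep {clear(f)}, require {clear(c), handempty, ontable(c)}
    → {clear(c), clear(f), handempty, ontable(c)}
  through step 2 (stack(b,a)): drop {handempty}, keep {clear(c), clear(f), ontable(c)}, require {clear(a), holding(b)}
    → {clear(a), clear(c), clear(f), holding(b), ontable(c)}
  through step 1 (unstack(b,d)): drop {holding(b)}, keep {clear(a), clear(c), clear(f), ontable(c)}, require {clear(b), handempty, on(b,d)}
    → {clear(a), clear(b), clear(c), clear(f), handempty, on(b,d), ontable(c)}

== RESULT ==
["clear(a)", "clear(b)", "clear(c)", "clear(f)", "handempty", "on(b,d)", "ontable(c)"]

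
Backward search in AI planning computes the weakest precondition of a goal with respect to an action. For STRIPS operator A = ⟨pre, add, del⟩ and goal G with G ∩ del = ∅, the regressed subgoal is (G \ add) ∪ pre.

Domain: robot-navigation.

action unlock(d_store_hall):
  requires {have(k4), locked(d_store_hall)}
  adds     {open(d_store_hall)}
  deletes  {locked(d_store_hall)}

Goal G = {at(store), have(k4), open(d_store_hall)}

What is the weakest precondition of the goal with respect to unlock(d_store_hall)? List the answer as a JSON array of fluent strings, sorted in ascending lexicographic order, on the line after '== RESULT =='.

Regress:
  G ∩ del = {}  (empty — regression defined)
  G \ add = {at(store), have(k4), open(d_store_hall)} \ {open(d_store_hall)} = {at(store), have(k4)}
  ∪ pre   = {at(store), have(k4)} ∪ {have(k4), locked(d_store_hall)}
          = {at(store), have(k4), locked(d_store_hall)}

== RESULT ==
["at(store)", "have(k4)", "locked(d_store_hall)"]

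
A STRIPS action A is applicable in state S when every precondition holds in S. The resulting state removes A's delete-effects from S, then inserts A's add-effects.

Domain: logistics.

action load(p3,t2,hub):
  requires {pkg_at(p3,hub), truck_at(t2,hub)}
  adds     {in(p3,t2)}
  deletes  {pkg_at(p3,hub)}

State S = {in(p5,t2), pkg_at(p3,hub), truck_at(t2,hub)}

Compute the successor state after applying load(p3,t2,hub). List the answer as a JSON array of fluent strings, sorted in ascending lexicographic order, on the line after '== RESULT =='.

Compute (S \ del) ∪ add:
  pre ⊆ S: {pkg_at(p3,hub), truck_at(t2,hub)} ⊆ S  — applicable
  S \ del = {in(p5,t2), truck_at(t2,hub)}
  ∪ add   = {in(p3,t2), in(p5,t2), truck_at(t2,hub)}

== RESULT ==
["in(p3,t2)", "in(p5,t2)", "truck_at(t2,hub)"]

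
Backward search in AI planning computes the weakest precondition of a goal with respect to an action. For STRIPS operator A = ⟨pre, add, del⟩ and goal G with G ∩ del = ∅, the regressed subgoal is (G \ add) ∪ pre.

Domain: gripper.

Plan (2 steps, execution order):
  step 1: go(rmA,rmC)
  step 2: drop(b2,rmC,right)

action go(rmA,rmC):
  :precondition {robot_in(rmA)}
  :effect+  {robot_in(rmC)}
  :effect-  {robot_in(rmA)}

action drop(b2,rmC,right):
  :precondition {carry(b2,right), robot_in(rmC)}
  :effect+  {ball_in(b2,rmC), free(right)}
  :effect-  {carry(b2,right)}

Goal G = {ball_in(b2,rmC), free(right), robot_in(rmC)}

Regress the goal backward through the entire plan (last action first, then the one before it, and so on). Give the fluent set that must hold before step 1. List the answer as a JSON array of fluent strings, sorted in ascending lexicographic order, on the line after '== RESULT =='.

Work backward from the goal:
  through step 2 (drop(b2,rmC,right)): drop {ball_in(b2,rmC), free(right)}, keep {robot_in(rmC)}, require {carry(b2,right), robot_in(rmC)}
    → {carry(b2,right), robot_in(rmC)}
  through step 1 (go(rmA,rmC)): drop {robot_in(rmC)}, keep {carry(b2,right)}, require {robot_in(rmA)}
    → {carry(b2,right), robot_in(rmA)}

== RESULT ==
["carry(b2,right)", "robot_in(rmA)"]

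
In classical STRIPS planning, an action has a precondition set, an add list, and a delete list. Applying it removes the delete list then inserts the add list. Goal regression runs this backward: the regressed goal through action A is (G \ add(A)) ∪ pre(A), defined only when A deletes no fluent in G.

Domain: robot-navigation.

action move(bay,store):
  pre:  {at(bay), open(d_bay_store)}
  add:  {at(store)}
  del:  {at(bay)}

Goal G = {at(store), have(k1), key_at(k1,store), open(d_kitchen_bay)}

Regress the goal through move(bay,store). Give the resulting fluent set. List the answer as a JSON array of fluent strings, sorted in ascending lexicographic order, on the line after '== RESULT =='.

Regress:
  G ∩ del = {}  (empty — regression defined)
  G \ add = {at(store), have(k1), key_at(k1,store), open(d_kitchen_bay)} \ {at(store)} = {have(k1), key_at(k1,store), open(d_kitchen_bay)}
  ∪ pre   = {have(k1), key_at(k1,store), open(d_kitchen_bay)} ∪ {at(bay), open(d_bay_store)}
          = {at(bay), have(k1), key_at(k1,store), open(d_bay_store), open(d_kitchen_bay)}

== RESULT ==
["at(bay)", "have(k1)", "key_at(k1,store)", "open(d_bay_store)", "open(d_kitchen_bay)"]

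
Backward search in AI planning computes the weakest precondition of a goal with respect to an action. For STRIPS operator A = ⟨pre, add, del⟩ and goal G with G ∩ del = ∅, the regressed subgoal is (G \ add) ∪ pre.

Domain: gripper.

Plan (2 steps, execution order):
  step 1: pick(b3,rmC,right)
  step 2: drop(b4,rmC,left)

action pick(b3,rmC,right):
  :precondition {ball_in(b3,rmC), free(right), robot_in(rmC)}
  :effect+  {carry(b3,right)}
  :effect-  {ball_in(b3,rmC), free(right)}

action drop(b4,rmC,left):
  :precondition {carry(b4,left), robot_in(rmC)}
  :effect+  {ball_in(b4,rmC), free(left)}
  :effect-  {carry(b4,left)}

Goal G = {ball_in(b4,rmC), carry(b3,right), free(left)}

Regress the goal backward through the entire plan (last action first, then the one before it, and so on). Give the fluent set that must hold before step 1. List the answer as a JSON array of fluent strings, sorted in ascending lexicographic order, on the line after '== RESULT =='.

Work backward from the goal:
  through step 2 (drop(b4,rmC,left)): drop {ball_in(b4,rmC), free(left)}, keep {carry(b3,right)}, require {carry(b4,left), robot_in(rmC)}
    → {carry(b3,right), carry(b4,left), robot_in(rmC)}
  through step 1 (pick(b3,rmC,right)): drop {carry(b3,right)}, keep {carry(b4,left), robot_in(rmC)}, require {ball_in(b3,rmC), free(right), robot_in(rmC)}
    → {ball_in(b3,rmC), carry(b4,left), free(right), robot_in(rmC)}

== RESULT ==
["ball_in(b3,rmC)", "carry(b4,left)", "free(right)", "robot_in(rmC)"]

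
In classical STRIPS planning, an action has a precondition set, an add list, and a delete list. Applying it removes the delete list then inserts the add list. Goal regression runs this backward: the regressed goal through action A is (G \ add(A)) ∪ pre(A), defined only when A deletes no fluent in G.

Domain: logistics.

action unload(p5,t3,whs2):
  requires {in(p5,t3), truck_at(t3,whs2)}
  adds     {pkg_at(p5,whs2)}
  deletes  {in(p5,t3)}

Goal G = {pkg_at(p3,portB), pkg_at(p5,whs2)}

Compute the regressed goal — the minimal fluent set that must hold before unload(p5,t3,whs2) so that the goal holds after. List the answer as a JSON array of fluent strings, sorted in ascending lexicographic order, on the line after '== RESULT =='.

Regress:
  G ∩ del = {}  (empty — regression defined)
  G \ add = {pkg_at(p3,portB), pkg_at(p5,whs2)} \ {pkg_at(p5,whs2)} = {pkg_at(p3,portB)}
  ∪ pre   = {pkg_at(p3,portB)} ∪ {in(p5,t3), truck_at(t3,whs2)}
          = {in(p5,t3), pkg_at(p3,portB), truck_at(t3,whs2)}

== RESULT ==
["in(p5,t3)", "pkg_at(p3,portB)", "truck_at(t3,whs2)"]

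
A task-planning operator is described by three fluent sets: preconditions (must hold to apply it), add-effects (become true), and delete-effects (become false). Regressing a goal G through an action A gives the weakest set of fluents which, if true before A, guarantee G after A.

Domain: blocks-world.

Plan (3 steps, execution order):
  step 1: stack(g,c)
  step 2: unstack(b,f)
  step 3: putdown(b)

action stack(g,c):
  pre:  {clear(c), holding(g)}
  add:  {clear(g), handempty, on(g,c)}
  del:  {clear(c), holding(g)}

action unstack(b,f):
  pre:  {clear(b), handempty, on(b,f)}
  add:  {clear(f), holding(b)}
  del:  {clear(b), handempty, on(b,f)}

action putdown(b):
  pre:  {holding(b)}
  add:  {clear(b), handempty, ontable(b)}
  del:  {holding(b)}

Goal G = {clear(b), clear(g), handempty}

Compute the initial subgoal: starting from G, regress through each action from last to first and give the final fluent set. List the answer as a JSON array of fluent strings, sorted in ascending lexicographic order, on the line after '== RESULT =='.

Work backward from the goal:
  through step 3 (putdown(b)): drop {clear(b), handempty}, keep {clear(g)}, require {holding(b)}
    → {clear(g), holding(b)}
  through step 2 (unstack(b,f)): drop {holding(b)}, keep {clear(g)}, require {clear(b), handempty, on(b,f)}
    → {clear(b), clear(g), handempty, on(b,f)}
  through step 1 (stack(g,c)): drop {clear(g), handempty}, keep {clear(b), on(b,f)}, require {clear(c), holding(g)}
    → {clear(b), clear(c), holding(g), on(b,f)}

== RESULT ==
["clear(b)", "clear(c)", "holding(g)", "on(b,f)"]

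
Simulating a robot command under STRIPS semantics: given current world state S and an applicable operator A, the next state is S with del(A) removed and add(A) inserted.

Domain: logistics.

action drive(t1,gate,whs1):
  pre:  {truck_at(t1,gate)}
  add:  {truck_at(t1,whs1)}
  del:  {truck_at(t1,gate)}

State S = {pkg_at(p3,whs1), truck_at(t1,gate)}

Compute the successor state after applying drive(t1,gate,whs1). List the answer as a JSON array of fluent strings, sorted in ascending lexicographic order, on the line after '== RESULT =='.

Progress:
  pre ⊆ S: {truck_at(t1,gate)} ⊆ S  — applicable
  S \ del = {pkg_at(p3,whs1)}
  ∪ add   = {pkg_at(p3,whs1), truck_at(t1,whs1)}

== RESULT ==
["pkg_at(p3,whs1)", "truck_at(t1,whs1)"]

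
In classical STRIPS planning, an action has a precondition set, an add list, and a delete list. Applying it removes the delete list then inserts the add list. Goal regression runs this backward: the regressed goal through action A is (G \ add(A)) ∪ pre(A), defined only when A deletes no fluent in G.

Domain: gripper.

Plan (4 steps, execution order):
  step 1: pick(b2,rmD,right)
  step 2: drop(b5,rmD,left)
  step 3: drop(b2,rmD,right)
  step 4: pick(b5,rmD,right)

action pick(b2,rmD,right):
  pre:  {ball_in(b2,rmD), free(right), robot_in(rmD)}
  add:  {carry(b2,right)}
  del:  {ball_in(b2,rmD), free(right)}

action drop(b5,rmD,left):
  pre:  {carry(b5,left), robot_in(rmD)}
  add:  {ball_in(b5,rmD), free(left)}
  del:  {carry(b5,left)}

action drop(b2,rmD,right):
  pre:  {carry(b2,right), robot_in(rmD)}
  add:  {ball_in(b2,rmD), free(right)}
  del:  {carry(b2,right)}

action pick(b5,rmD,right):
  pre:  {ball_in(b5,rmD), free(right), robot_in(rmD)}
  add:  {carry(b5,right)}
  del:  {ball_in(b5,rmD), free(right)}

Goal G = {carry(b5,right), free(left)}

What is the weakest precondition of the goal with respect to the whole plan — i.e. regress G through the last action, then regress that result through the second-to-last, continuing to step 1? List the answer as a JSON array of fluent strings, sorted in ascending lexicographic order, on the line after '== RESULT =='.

Work backward from the goal:
  through step 4 (pick(b5,rmD,right)): drop {carry(b5,right)}, keep {free(left)}, require {ball_in(b5,rmD), free(right), robot_in(rmD)}
    → {ball_in(b5,rmD), free(left), free(right), robot_in(rmD)}
  through step 3 (drop(b2,rmD,right)): drop {free(right)}, keep {ball_in(b5,rmD), free(left), robot_in(rmD)}, require {carry(b2,right), robot_in(rmD)}
    → {ball_in(b5,rmD), carry(b2,right), free(left), robot_in(rmD)}
  through step 2 (drop(b5,rmD,left)): drop {ball_in(b5,rmD), free(left)}, keep {carry(b2,right), robot_in(rmD)}, require {carry(b5,left), robot_in(rmD)}
    → {carry(b2,right), carry(b5,left), robot_in(rmD)}
  through step 1 (pick(b2,rmD,right)): drop {carry(b2,right)}, keep {carry(b5,left), robot_in(rmD)}, require {ball_in(b2,rmD), free(right), robot_in(rmD)}
    → {ball_in(b2,rmD), carry(b5,left), free(right), robot_in(rmD)}

== RESULT ==
["ball_in(b2,rmD)", "carry(b5,left)", "free(right)", "robot_in(rmD)"]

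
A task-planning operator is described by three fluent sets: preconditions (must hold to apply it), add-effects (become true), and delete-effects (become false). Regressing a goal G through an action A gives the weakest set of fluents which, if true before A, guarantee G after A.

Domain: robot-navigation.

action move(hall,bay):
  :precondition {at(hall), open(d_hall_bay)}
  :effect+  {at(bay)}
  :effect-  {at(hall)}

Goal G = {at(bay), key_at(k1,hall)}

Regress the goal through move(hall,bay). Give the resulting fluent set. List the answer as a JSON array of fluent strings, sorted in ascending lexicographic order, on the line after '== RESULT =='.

Compute (G \ add) ∪ pre:
  G ∩ del = {}  (empty — regression defined)
  G \ add = {at(bay), key_at(k1,hall)} \ {at(bay)} = {key_at(k1,hall)}
  ∪ pre   = {key_at(k1,hall)} ∪ {at(hall), open(d_hall_bay)}
          = {at(hall), key_at(k1,hall), open(d_hall_bay)}

== RESULT ==
["at(hall)", "key_at(k1,hall)", "open(d_hall_bay)"]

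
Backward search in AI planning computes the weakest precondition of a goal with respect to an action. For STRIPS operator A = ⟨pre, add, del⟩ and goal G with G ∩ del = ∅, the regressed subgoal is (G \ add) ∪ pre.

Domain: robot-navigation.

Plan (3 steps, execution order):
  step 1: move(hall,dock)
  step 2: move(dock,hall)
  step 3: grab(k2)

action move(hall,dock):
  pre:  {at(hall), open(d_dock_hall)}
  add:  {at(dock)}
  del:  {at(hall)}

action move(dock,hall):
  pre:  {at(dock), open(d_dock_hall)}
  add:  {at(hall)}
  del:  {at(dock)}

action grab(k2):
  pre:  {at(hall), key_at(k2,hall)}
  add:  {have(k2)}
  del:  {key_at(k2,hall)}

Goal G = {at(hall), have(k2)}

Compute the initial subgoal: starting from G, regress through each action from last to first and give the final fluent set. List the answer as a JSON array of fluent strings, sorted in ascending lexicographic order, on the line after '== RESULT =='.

Work backward from the goal:
  through step 3 (grab(k2)): drop {have(k2)}, keep {at(hall)}, require {at(hall), key_at(k2,hall)}
    → {at(hall), key_at(k2,hall)}
  through step 2 (move(dock,hall)): drop {at(hall)}, keep {key_at(k2,hall)}, require {at(dock), open(d_dock_hall)}
    → {at(dock), key_at(k2,hall), open(d_dock_hall)}
  through step 1 (move(hall,dock)): drop {at(dock)}, keep {key_at(k2,hall), open(d_dock_hall)}, require {at(hall), open(d_dock_hall)}
    → {at(hall), key_at(k2,hall), open(d_dock_hall)}

== RESULT ==
["at(hall)", "key_at(k2,hall)", "open(d_dock_hall)"]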